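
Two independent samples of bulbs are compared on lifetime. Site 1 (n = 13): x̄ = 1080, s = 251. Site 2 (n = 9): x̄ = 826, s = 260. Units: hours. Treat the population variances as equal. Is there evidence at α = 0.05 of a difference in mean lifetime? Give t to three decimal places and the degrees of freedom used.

Let group 1 = site 1, group 2 = site 2. H0: μ_1 = μ_2; H1: μ_1 ≠ μ_2 (two-sample pooled-variance t-test, two-sided).
s_p² = [(13−1)·251² + (9−1)·260²]/(13+9−2) = 64840.6
t = (1080 − 826)/√[64840.6·(1/13 + 1/9)] = 2.300
df = n₁ + n₂ − 2 = 20
Two-sided p-value ≈ 0.032
Since p ≈ 0.032 < α = 0.05, reject H0; the data support H1.

t = 2.300, df = 20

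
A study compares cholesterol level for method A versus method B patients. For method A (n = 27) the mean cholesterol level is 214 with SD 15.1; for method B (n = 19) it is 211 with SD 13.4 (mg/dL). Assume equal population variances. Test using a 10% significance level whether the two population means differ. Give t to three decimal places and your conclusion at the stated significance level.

t = 0.694; fail to reject H0

Let group 1 = method A, group 2 = method B. H0: μ_1 = μ_2; H1: μ_1 ≠ μ_2 (two-sample pooled-variance t-test, two-sided).
s_p² = [(27−1)·15.1² + (19−1)·13.4²]/(27+19−2) = 208.19
t = (214 − 211)/√[208.19·(1/27 + 1/19)] = 0.694
df = n₁ + n₂ − 2 = 44
Two-sided p-value ≈ 0.491
Since p ≈ 0.491 > α = 0.1, fail to reject H0; the evidence is not statistically significant.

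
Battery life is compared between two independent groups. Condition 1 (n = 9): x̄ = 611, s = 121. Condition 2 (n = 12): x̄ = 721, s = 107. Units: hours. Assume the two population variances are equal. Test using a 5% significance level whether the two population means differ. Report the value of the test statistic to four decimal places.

-2.2055

Let group 1 = condition 1, group 2 = condition 2. H0: μ_1 = μ_2; H1: μ_1 ≠ μ_2 (two-sample pooled-variance t-test, two-sided).
s_p² = [(9−1)·121² + (12−1)·107²]/(9+12−2) = 12793
t = (611 − 721)/√[12793·(1/9 + 1/12)] = -2.2055
df = n₁ + n₂ − 2 = 19
Two-sided p-value ≈ 0.0399
Since p ≈ 0.0399 < α = 0.05, reject H0; the evidence is statistically significant.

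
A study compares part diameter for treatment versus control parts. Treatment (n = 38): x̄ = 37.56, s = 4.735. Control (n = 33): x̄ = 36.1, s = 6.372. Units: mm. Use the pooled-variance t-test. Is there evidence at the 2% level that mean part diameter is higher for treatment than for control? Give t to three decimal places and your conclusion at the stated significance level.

Let group 1 = treatment, group 2 = control. H0: μ_1 = μ_2; H1: μ_1 > μ_2 (two-sample pooled-variance t-test, right-tailed).
s_p² = [(38−1)·4.735² + (33−1)·6.372²]/(38+33−2) = 30.8525
t = (37.56 − 36.1)/√[30.8525·(1/38 + 1/33)] = 1.105
df = n₁ + n₂ − 2 = 69
p-value = P(T ≥ 1.105) ≈ 0.1366
Since p ≈ 0.1366 > α = 0.02, fail to reject H0; the data do not provide sufficient evidence against H0.

t = 1.105; fail to reject H0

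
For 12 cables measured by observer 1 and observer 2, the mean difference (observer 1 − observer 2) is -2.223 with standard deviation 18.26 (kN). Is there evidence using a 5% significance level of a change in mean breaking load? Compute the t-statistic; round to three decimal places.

-0.422

H0: μ_d = 0; H1: μ_d ≠ 0 (paired t-test on the differences, two-sided).
t = d̄/(s_d/√n) = -2.223/(18.26/√12) = -0.422
df = n − 1 = 11
Two-sided p-value ≈ 0.681
Since p ≈ 0.681 > α = 0.05, fail to reject H0; the data do not provide sufficient evidence against H0.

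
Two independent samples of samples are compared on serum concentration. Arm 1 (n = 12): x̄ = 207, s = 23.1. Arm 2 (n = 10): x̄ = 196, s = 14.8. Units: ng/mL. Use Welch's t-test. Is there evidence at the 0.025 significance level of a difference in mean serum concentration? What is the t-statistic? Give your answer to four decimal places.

Let group 1 = arm 1, group 2 = arm 2. H0: μ_1 = μ_2; H1: μ_1 ≠ μ_2 (Welch's two-sample t-test, two-sided).
t = (x̄_1 − x̄_2)/√(s_1²/n_1 + s_2²/n_2) = (207 − 196)/√(23.1²/12 + 14.8²/10) = 1.3502
Welch–Satterthwaite df ≈ 18.90
Two-sided p-value ≈ 0.1929
Since p ≈ 0.1929 > α = 0.025, fail to reject H0; the data do not provide sufficient evidence against H0.

1.3502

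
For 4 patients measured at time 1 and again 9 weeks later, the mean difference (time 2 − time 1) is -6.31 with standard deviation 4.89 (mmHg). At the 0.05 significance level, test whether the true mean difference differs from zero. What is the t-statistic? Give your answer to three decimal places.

H0: μ_d = 0; H1: μ_d ≠ 0 (paired t-test on the differences, two-sided).
t = d̄/(s_d/√n) = -6.31/(4.89/√4) = -2.581
df = n − 1 = 3
Two-sided p-value ≈ 0.082
Since p ≈ 0.082 > α = 0.05, fail to reject H0; the data do not provide sufficient evidence against H0.

-2.581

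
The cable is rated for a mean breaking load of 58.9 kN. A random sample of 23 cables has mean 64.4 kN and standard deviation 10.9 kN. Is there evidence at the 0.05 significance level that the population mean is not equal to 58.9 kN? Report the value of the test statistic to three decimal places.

H0: μ = 58.9; H1: μ ≠ 58.9 (one-sample t-test, two-sided).
t = (x̄ − μ₀)/(s/√n) = (64.4 − 58.9)/(10.9/√23) = 2.420
df = n − 1 = 22
Two-sided p-value ≈ 0.024
Since p ≈ 0.024 < α = 0.05, reject H0; the data support H1.

2.420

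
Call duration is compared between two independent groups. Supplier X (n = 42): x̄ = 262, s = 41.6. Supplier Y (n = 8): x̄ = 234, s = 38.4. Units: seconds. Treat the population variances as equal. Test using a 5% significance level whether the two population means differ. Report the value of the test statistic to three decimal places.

1.764

Let group 1 = supplier X, group 2 = supplier Y. H0: μ_1 = μ_2; H1: μ_1 ≠ μ_2 (two-sample pooled-variance t-test, two-sided).
s_p² = [(42−1)·41.6² + (8−1)·38.4²]/(42+8−2) = 1693.23
t = (262 − 234)/√[1693.23·(1/42 + 1/8)] = 1.764
df = n₁ + n₂ − 2 = 48
Two-sided p-value ≈ 0.0841
Since p ≈ 0.0841 > α = 0.05, fail to reject H0; the data do not provide sufficient evidence against H0.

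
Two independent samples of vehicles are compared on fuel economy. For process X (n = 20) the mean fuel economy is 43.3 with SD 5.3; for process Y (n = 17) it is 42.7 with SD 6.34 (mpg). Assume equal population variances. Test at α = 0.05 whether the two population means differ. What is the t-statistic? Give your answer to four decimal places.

Let group 1 = process X, group 2 = process Y. H0: μ_1 = μ_2; H1: μ_1 ≠ μ_2 (two-sample pooled-variance t-test, two-sided).
s_p² = [(20−1)·5.3² + (17−1)·6.34²]/(20+17−2) = 33.624
t = (43.3 − 42.7)/√[33.624·(1/20 + 1/17)] = 0.3137
df = n₁ + n₂ − 2 = 35
Two-sided p-value ≈ 0.756
Since p ≈ 0.756 > α = 0.05, fail to reject H0; the evidence is not statistically significant.

0.3137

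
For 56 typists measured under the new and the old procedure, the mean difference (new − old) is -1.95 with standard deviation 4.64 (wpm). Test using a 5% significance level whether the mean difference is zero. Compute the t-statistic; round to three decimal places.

H0: μ_d = 0; H1: μ_d ≠ 0 (paired t-test on the differences, two-sided).
t = d̄/(s_d/√n) = -1.95/(4.64/√56) = -3.145
df = n − 1 = 55
Two-sided p-value ≈ 0.0027
Since p ≈ 0.0027 < α = 0.05, reject H0; the evidence is statistically significant.

-3.145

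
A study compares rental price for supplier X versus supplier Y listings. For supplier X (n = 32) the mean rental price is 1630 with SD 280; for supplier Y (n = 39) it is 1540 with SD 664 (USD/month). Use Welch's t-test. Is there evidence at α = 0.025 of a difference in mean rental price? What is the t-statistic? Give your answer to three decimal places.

0.767

Let group 1 = supplier X, group 2 = supplier Y. H0: μ_1 = μ_2; H1: μ_1 ≠ μ_2 (Welch's two-sample t-test, two-sided).
t = (x̄_1 − x̄_2)/√(s_1²/n_1 + s_2²/n_2) = (1630 − 1540)/√(280²/32 + 664²/39) = 0.767
Welch–Satterthwaite df ≈ 53.19
Two-sided p-value ≈ 0.446
Since p ≈ 0.446 > α = 0.025, fail to reject H0; the evidence is not statistically significant.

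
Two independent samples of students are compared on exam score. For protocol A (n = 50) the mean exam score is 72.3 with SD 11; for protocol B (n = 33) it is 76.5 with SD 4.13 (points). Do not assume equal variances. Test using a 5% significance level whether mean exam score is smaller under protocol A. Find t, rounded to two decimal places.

Let group 1 = protocol A, group 2 = protocol B. H0: μ_1 = μ_2; H1: μ_1 < μ_2 (Welch's two-sample t-test, left-tailed).
t = (x̄_1 − x̄_2)/√(s_1²/n_1 + s_2²/n_2) = (72.3 − 76.5)/√(11²/50 + 4.13²/33) = -2.45
Welch–Satterthwaite df ≈ 67.45
p-value = P(T ≤ -2.45) ≈ 0.008
Since p ≈ 0.008 < α = 0.05, reject H0; the data support H1.

-2.45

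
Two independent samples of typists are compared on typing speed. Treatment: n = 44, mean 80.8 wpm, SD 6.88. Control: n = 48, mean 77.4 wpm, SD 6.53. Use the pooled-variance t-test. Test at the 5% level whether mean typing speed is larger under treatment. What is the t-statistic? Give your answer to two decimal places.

Let group 1 = treatment, group 2 = control. H0: μ_1 = μ_2; H1: μ_1 > μ_2 (two-sample pooled-variance t-test, right-tailed).
s_p² = [(44−1)·6.88² + (48−1)·6.53²]/(44+48−2) = 44.8834
t = (80.8 − 77.4)/√[44.8834·(1/44 + 1/48)] = 2.43
df = n₁ + n₂ − 2 = 90
p-value = P(T ≥ 2.43) ≈ 0.009
Since p ≈ 0.009 < α = 0.05, reject H0; the data support H1.

2.43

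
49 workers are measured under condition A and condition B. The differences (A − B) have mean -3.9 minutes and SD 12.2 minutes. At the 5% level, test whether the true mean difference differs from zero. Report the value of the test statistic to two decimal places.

H0: μ_d = 0; H1: μ_d ≠ 0 (paired t-test on the differences, two-sided).
t = d̄/(s_d/√n) = -3.9/(12.2/√49) = -2.24
df = n − 1 = 48
Two-sided p-value ≈ 0.0299
Since p ≈ 0.0299 < α = 0.05, reject H0; the data support H1.

-2.24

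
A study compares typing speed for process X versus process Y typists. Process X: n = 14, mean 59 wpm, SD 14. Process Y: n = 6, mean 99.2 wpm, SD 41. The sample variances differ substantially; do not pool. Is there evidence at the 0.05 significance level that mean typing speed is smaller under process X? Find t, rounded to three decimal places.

-2.344

Let group 1 = process X, group 2 = process Y. H0: μ_1 = μ_2; H1: μ_1 < μ_2 (Welch's two-sample t-test, left-tailed).
t = (x̄_1 − x̄_2)/√(s_1²/n_1 + s_2²/n_2) = (59 − 99.2)/√(14²/14 + 41²/6) = -2.344
Welch–Satterthwaite df ≈ 5.51
p-value = P(T ≤ -2.344) ≈ 0.0307
Since p ≈ 0.0307 < α = 0.05, reject H0; the evidence is statistically significant.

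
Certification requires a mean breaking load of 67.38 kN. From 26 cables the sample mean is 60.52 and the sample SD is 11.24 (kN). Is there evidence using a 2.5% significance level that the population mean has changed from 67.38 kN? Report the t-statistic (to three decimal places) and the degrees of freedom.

H0: μ = 67.38; H1: μ ≠ 67.38 (one-sample t-test, two-sided).
t = (x̄ − μ₀)/(s/√n) = (60.52 − 67.38)/(11.24/√26) = -3.112
df = n − 1 = 25
Two-sided p-value ≈ 0.005
Since p ≈ 0.005 < α = 0.025, reject H0; the evidence is statistically significant.

t = -3.112, df = 25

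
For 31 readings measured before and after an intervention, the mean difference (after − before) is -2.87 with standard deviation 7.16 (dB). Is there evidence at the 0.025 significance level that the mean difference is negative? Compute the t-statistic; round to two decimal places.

-2.23

H0: μ_d = 0; H1: μ_d < 0 (paired t-test on the differences, left-tailed).
t = d̄/(s_d/√n) = -2.87/(7.16/√31) = -2.23
df = n − 1 = 30
p-value = P(T ≤ -2.23) ≈ 0.0166
Since p ≈ 0.0166 < α = 0.025, reject H0; the data support H1.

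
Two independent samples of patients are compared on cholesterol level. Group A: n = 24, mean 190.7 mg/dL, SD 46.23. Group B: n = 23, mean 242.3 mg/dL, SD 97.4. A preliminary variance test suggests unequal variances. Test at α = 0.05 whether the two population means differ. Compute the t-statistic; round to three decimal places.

-2.304

Let group 1 = group A, group 2 = group B. H0: μ_1 = μ_2; H1: μ_1 ≠ μ_2 (Welch's two-sample t-test, two-sided).
t = (x̄_1 − x̄_2)/√(s_1²/n_1 + s_2²/n_2) = (190.7 − 242.3)/√(46.23²/24 + 97.4²/23) = -2.304
Welch–Satterthwaite df ≈ 31.14
Two-sided p-value ≈ 0.0280
Since p ≈ 0.0280 < α = 0.05, reject H0; the data support H1.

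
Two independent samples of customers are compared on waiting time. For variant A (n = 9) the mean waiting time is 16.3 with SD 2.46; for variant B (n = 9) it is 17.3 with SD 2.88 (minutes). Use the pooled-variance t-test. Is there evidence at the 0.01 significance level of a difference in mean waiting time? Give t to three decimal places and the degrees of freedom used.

Let group 1 = variant A, group 2 = variant B. H0: μ_1 = μ_2; H1: μ_1 ≠ μ_2 (two-sample pooled-variance t-test, two-sided).
s_p² = [(9−1)·2.46² + (9−1)·2.88²]/(9+9−2) = 7.173
t = (16.3 − 17.3)/√[7.173·(1/9 + 1/9)] = -0.792
df = n₁ + n₂ − 2 = 16
Two-sided p-value ≈ 0.4399
Since p ≈ 0.4399 > α = 0.01, fail to reject H0; the data do not provide sufficient evidence against H0.

t = -0.792, df = 16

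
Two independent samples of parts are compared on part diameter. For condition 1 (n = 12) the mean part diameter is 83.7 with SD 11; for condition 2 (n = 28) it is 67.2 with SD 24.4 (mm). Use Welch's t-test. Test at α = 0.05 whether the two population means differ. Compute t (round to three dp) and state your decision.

Let group 1 = condition 1, group 2 = condition 2. H0: μ_1 = μ_2; H1: μ_1 ≠ μ_2 (Welch's two-sample t-test, two-sided).
t = (x̄_1 − x̄_2)/√(s_1²/n_1 + s_2²/n_2) = (83.7 − 67.2)/√(11²/12 + 24.4²/28) = 2.947
Welch–Satterthwaite df ≈ 37.81
Two-sided p-value ≈ 0.0055
Since p ≈ 0.0055 < α = 0.05, reject H0; the evidence is statistically significant.

t = 2.947; reject H0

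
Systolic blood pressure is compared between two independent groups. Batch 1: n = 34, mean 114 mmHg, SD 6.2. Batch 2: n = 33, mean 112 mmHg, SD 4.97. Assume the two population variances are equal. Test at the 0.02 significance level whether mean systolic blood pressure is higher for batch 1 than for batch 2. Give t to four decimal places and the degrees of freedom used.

Let group 1 = batch 1, group 2 = batch 2. H0: μ_1 = μ_2; H1: μ_1 > μ_2 (two-sample pooled-variance t-test, right-tailed).
s_p² = [(34−1)·6.2² + (33−1)·4.97²]/(34+33−2) = 31.6761
t = (114 − 112)/√[31.6761·(1/34 + 1/33)] = 1.4542
df = n₁ + n₂ − 2 = 65
p-value = P(T ≥ 1.4542) ≈ 0.0754
Since p ≈ 0.0754 > α = 0.02, fail to reject H0; the evidence is not statistically significant.

t = 1.4542, df = 65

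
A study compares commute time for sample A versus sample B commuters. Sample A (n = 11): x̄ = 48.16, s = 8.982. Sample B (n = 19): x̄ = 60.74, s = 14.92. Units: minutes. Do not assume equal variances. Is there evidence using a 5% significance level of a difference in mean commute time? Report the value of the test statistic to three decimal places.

-2.882

Let group 1 = sample A, group 2 = sample B. H0: μ_1 = μ_2; H1: μ_1 ≠ μ_2 (Welch's two-sample t-test, two-sided).
t = (x̄_1 − x̄_2)/√(s_1²/n_1 + s_2²/n_2) = (48.16 − 60.74)/√(8.982²/11 + 14.92²/19) = -2.882
Welch–Satterthwaite df ≈ 27.91
Two-sided p-value ≈ 0.008
Since p ≈ 0.008 < α = 0.05, reject H0; the data support H1.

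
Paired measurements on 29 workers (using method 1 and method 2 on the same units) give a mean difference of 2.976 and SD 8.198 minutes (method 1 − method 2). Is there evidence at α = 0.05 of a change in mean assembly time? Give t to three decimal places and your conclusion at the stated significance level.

H0: μ_d = 0; H1: μ_d ≠ 0 (paired t-test on the differences, two-sided).
t = d̄/(s_d/√n) = 2.976/(8.198/√29) = 1.955
df = n − 1 = 28
Two-sided p-value ≈ 0.0606
Since p ≈ 0.0606 > α = 0.05, fail to reject H0; the data do not provide sufficient evidence against H0.

t = 1.955; fail to reject H0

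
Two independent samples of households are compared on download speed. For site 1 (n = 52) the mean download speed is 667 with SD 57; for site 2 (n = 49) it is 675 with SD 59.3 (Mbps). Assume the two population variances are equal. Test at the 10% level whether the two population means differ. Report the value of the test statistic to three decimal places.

Let group 1 = site 1, group 2 = site 2. H0: μ_1 = μ_2; H1: μ_1 ≠ μ_2 (two-sample pooled-variance t-test, two-sided).
s_p² = [(52−1)·57² + (49−1)·59.3²]/(52+49−2) = 3378.69
t = (667 − 675)/√[3378.69·(1/52 + 1/49)] = -0.691
df = n₁ + n₂ − 2 = 99
Two-sided p-value ≈ 0.491
Since p ≈ 0.491 > α = 0.1, fail to reject H0; the data do not provide sufficient evidence against H0.

-0.691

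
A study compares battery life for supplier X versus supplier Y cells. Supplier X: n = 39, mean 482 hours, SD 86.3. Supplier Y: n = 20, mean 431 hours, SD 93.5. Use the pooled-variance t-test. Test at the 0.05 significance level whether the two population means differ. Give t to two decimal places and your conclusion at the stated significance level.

t = 2.09; reject H0

Let group 1 = supplier X, group 2 = supplier Y. H0: μ_1 = μ_2; H1: μ_1 ≠ μ_2 (two-sample pooled-variance t-test, two-sided).
s_p² = [(39−1)·86.3² + (20−1)·93.5²]/(39+20−2) = 7879.21
t = (482 − 431)/√[7879.21·(1/39 + 1/20)] = 2.09
df = n₁ + n₂ − 2 = 57
Two-sided p-value ≈ 0.041
Since p ≈ 0.041 < α = 0.05, reject H0; the evidence is statistically significant.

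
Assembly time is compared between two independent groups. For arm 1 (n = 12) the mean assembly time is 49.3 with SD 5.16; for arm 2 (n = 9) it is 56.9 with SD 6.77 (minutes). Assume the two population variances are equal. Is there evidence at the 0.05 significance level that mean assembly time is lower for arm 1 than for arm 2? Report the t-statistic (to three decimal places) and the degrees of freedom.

Let group 1 = arm 1, group 2 = arm 2. H0: μ_1 = μ_2; H1: μ_1 < μ_2 (two-sample pooled-variance t-test, left-tailed).
s_p² = [(12−1)·5.16² + (9−1)·6.77²]/(12+9−2) = 34.7129
t = (49.3 − 56.9)/√[34.7129·(1/12 + 1/9)] = -2.925
df = n₁ + n₂ − 2 = 19
p-value = P(T ≤ -2.925) ≈ 0.0043
Since p ≈ 0.0043 < α = 0.05, reject H0; the data support H1.

t = -2.925, df = 19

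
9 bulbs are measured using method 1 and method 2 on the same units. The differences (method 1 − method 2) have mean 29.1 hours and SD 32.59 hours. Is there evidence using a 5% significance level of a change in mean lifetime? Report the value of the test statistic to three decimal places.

H0: μ_d = 0; H1: μ_d ≠ 0 (paired t-test on the differences, two-sided).
t = d̄/(s_d/√n) = 29.1/(32.59/√9) = 2.679
df = n − 1 = 8
Two-sided p-value ≈ 0.028
Since p ≈ 0.028 < α = 0.05, reject H0; the evidence is statistically significant.

2.679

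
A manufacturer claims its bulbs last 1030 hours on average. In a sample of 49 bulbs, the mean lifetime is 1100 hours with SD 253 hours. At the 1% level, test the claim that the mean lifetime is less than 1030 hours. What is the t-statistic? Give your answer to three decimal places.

H0: μ = 1030; H1: μ < 1030 (one-sample t-test, left-tailed).
t = (x̄ − μ₀)/(s/√n) = (1100 − 1030)/(253/√49) = 1.937
df = n − 1 = 48
p-value = P(T ≤ 1.937) ≈ 0.971
Since p ≈ 0.971 > α = 0.01, fail to reject H0; the data do not provide sufficient evidence against H0.

1.937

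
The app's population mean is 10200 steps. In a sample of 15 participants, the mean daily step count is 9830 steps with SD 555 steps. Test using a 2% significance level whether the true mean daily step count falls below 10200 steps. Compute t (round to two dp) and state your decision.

t = -2.58; reject H0

H0: μ = 10200; H1: μ < 10200 (one-sample t-test, left-tailed).
t = (x̄ − μ₀)/(s/√n) = (9830 − 10200)/(555/√15) = -2.58
df = n − 1 = 14
p-value = P(T ≤ -2.58) ≈ 0.0109
Since p ≈ 0.0109 < α = 0.02, reject H0; the evidence is statistically significant.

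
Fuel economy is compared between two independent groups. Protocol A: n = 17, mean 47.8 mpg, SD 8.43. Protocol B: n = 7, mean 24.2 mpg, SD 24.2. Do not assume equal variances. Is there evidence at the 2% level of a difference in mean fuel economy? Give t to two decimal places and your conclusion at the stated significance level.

Let group 1 = protocol A, group 2 = protocol B. H0: μ_1 = μ_2; H1: μ_1 ≠ μ_2 (Welch's two-sample t-test, two-sided).
t = (x̄_1 − x̄_2)/√(s_1²/n_1 + s_2²/n_2) = (47.8 − 24.2)/√(8.43²/17 + 24.2²/7) = 2.52
Welch–Satterthwaite df ≈ 6.61
Two-sided p-value ≈ 0.042
Since p ≈ 0.042 > α = 0.02, fail to reject H0; the data do not provide sufficient evidence against H0.

t = 2.52; fail to reject H0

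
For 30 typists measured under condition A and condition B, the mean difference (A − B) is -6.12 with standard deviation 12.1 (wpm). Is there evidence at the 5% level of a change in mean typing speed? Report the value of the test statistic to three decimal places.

H0: μ_d = 0; H1: μ_d ≠ 0 (paired t-test on the differences, two-sided).
t = d̄/(s_d/√n) = -6.12/(12.1/√30) = -2.770
df = n − 1 = 29
Two-sided p-value ≈ 0.0097
Since p ≈ 0.0097 < α = 0.05, reject H0; the evidence is statistically significant.

-2.770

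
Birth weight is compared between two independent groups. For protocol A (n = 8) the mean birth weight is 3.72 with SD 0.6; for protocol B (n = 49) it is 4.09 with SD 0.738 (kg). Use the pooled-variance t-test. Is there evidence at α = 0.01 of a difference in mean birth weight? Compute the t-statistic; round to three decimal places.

Let group 1 = protocol A, group 2 = protocol B. H0: μ_1 = μ_2; H1: μ_1 ≠ μ_2 (two-sample pooled-variance t-test, two-sided).
s_p² = [(8−1)·0.6² + (49−1)·0.738²]/(8+49−2) = 0.521144
t = (3.72 − 4.09)/√[0.521144·(1/8 + 1/49)] = -1.344
df = n₁ + n₂ − 2 = 55
Two-sided p-value ≈ 0.1844
Since p ≈ 0.1844 > α = 0.01, fail to reject H0; the evidence is not statistically significant.

-1.344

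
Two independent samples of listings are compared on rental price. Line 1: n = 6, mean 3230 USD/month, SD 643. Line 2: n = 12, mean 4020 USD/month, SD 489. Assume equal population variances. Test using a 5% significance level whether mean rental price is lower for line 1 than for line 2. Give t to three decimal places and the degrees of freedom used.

t = -2.916, df = 16

Let group 1 = line 1, group 2 = line 2. H0: μ_1 = μ_2; H1: μ_1 < μ_2 (two-sample pooled-variance t-test, left-tailed).
s_p² = [(6−1)·643² + (12−1)·489²]/(6+12−2) = 293598
t = (3230 − 4020)/√[293598·(1/6 + 1/12)] = -2.916
df = n₁ + n₂ − 2 = 16
p-value = P(T ≤ -2.916) ≈ 0.005
Since p ≈ 0.005 < α = 0.05, reject H0; the data support H1.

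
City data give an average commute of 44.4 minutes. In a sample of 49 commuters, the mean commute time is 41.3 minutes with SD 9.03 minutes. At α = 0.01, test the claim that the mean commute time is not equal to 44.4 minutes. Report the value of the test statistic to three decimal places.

-2.403

H0: μ = 44.4; H1: μ ≠ 44.4 (one-sample t-test, two-sided).
t = (x̄ − μ₀)/(s/√n) = (41.3 − 44.4)/(9.03/√49) = -2.403
df = n − 1 = 48
Two-sided p-value ≈ 0.0202
Since p ≈ 0.0202 > α = 0.01, fail to reject H0; the data do not provide sufficient evidence against H0.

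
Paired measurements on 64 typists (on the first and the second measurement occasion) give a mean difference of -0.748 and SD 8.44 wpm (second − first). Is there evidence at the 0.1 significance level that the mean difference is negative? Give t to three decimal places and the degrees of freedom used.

H0: μ_d = 0; H1: μ_d < 0 (paired t-test on the differences, left-tailed).
t = d̄/(s_d/√n) = -0.748/(8.44/√64) = -0.709
df = n − 1 = 63
p-value = P(T ≤ -0.709) ≈ 0.2405
Since p ≈ 0.2405 > α = 0.1, fail to reject H0; the data do not provide sufficient evidence against H0.

t = -0.709, df = 63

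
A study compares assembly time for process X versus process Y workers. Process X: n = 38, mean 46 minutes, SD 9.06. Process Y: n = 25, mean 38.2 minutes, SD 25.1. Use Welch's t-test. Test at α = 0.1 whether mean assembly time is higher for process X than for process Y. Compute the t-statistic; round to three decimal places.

1.491

Let group 1 = process X, group 2 = process Y. H0: μ_1 = μ_2; H1: μ_1 > μ_2 (Welch's two-sample t-test, right-tailed).
t = (x̄_1 − x̄_2)/√(s_1²/n_1 + s_2²/n_2) = (46 − 38.2)/√(9.06²/38 + 25.1²/25) = 1.491
Welch–Satterthwaite df ≈ 28.16
p-value = P(T ≥ 1.491) ≈ 0.074
Since p ≈ 0.074 < α = 0.1, reject H0; the data support H1.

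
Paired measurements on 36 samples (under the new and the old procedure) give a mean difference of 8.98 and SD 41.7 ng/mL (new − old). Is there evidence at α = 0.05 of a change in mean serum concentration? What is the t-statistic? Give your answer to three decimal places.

H0: μ_d = 0; H1: μ_d ≠ 0 (paired t-test on the differences, two-sided).
t = d̄/(s_d/√n) = 8.98/(41.7/√36) = 1.292
df = n − 1 = 35
Two-sided p-value ≈ 0.205
Since p ≈ 0.205 > α = 0.05, fail to reject H0; the evidence is not statistically significant.

1.292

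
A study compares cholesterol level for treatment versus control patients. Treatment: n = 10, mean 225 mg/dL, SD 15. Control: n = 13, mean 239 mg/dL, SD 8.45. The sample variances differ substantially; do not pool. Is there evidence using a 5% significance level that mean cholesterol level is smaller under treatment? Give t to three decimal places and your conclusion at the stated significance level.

Let group 1 = treatment, group 2 = control. H0: μ_1 = μ_2; H1: μ_1 < μ_2 (Welch's two-sample t-test, left-tailed).
t = (x̄_1 − x̄_2)/√(s_1²/n_1 + s_2²/n_2) = (225 − 239)/√(15²/10 + 8.45²/13) = -2.646
Welch–Satterthwaite df ≈ 13.33
p-value = P(T ≤ -2.646) ≈ 0.0099
Since p ≈ 0.0099 < α = 0.05, reject H0; the evidence is statistically significant.

t = -2.646; reject H0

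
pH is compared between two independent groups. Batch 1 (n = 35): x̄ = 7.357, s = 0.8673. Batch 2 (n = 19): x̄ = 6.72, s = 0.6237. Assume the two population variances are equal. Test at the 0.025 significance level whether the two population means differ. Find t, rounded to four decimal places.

2.8242

Let group 1 = batch 1, group 2 = batch 2. H0: μ_1 = μ_2; H1: μ_1 ≠ μ_2 (two-sample pooled-variance t-test, two-sided).
s_p² = [(35−1)·0.8673² + (19−1)·0.6237²]/(35+19−2) = 0.626484
t = (7.357 − 6.72)/√[0.626484·(1/35 + 1/19)] = 2.8242
df = n₁ + n₂ − 2 = 52
Two-sided p-value ≈ 0.007
Since p ≈ 0.007 < α = 0.025, reject H0; the evidence is statistically significant.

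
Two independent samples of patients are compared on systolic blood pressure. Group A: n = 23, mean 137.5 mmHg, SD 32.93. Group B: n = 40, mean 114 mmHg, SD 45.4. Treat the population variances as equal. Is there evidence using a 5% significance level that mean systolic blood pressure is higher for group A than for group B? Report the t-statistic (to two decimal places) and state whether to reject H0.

Let group 1 = group A, group 2 = group B. H0: μ_1 = μ_2; H1: μ_1 > μ_2 (two-sample pooled-variance t-test, right-tailed).
s_p² = [(23−1)·32.93² + (40−1)·45.4²]/(23+40−2) = 1708.88
t = (137.5 − 114)/√[1708.88·(1/23 + 1/40)] = 2.17
df = n₁ + n₂ − 2 = 61
p-value = P(T ≥ 2.17) ≈ 0.0169
Since p ≈ 0.0169 < α = 0.05, reject H0; the evidence is statistically significant.

t = 2.17; reject H0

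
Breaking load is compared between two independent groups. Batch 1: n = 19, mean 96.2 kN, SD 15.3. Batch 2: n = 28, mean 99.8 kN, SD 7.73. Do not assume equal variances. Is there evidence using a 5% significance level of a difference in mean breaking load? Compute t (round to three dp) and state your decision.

t = -0.947; fail to reject H0

Let group 1 = batch 1, group 2 = batch 2. H0: μ_1 = μ_2; H1: μ_1 ≠ μ_2 (Welch's two-sample t-test, two-sided).
t = (x̄_1 − x̄_2)/√(s_1²/n_1 + s_2²/n_2) = (96.2 − 99.8)/√(15.3²/19 + 7.73²/28) = -0.947
Welch–Satterthwaite df ≈ 24.29
Two-sided p-value ≈ 0.353
Since p ≈ 0.353 > α = 0.05, fail to reject H0; the data do not provide sufficient evidence against H0.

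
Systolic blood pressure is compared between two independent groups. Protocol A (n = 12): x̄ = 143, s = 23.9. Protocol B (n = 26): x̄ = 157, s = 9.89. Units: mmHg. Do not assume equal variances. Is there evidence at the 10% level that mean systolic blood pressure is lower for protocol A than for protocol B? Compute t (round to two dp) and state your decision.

t = -1.95; reject H0

Let group 1 = protocol A, group 2 = protocol B. H0: μ_1 = μ_2; H1: μ_1 < μ_2 (Welch's two-sample t-test, left-tailed).
t = (x̄_1 − x̄_2)/√(s_1²/n_1 + s_2²/n_2) = (143 − 157)/√(23.9²/12 + 9.89²/26) = -1.95
Welch–Satterthwaite df ≈ 12.77
p-value = P(T ≤ -1.95) ≈ 0.037
Since p ≈ 0.037 < α = 0.1, reject H0; the evidence is statistically significant.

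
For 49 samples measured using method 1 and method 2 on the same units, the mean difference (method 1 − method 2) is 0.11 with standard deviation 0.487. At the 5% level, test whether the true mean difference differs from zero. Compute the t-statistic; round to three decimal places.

H0: μ_d = 0; H1: μ_d ≠ 0 (paired t-test on the differences, two-sided).
t = d̄/(s_d/√n) = 0.11/(0.487/√49) = 1.581
df = n − 1 = 48
Two-sided p-value ≈ 0.1204
Since p ≈ 0.1204 > α = 0.05, fail to reject H0; the evidence is not statistically significant.

1.581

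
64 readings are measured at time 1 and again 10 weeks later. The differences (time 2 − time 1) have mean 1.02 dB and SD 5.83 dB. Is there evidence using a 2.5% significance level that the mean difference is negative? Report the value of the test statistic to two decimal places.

H0: μ_d = 0; H1: μ_d < 0 (paired t-test on the differences, left-tailed).
t = d̄/(s_d/√n) = 1.02/(5.83/√64) = 1.40
df = n − 1 = 63
p-value = P(T ≤ 1.40) ≈ 0.917
Since p ≈ 0.917 > α = 0.025, fail to reject H0; the data do not provide sufficient evidence against H0.

1.40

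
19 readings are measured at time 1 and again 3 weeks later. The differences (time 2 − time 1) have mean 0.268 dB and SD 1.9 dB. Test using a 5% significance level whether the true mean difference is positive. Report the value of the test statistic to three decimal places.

H0: μ_d = 0; H1: μ_d > 0 (paired t-test on the differences, right-tailed).
t = d̄/(s_d/√n) = 0.268/(1.9/√19) = 0.615
df = n − 1 = 18
p-value = P(T ≥ 0.615) ≈ 0.2732
Since p ≈ 0.2732 > α = 0.05, fail to reject H0; the data do not provide sufficient evidence against H0.

0.615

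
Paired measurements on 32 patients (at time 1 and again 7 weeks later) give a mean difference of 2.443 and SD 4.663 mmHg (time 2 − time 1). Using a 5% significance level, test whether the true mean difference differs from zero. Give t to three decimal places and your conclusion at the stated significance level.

H0: μ_d = 0; H1: μ_d ≠ 0 (paired t-test on the differences, two-sided).
t = d̄/(s_d/√n) = 2.443/(4.663/√32) = 2.964
df = n − 1 = 31
Two-sided p-value ≈ 0.006
Since p ≈ 0.006 < α = 0.05, reject H0; the data support H1.

t = 2.964; reject H0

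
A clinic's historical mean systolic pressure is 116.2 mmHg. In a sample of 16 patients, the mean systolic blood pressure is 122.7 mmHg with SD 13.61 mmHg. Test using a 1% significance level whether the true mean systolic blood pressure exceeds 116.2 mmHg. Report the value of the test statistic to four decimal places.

1.9104

H0: μ = 116.2; H1: μ > 116.2 (one-sample t-test, right-tailed).
t = (x̄ − μ₀)/(s/√n) = (122.7 − 116.2)/(13.61/√16) = 1.9104
df = n − 1 = 15
p-value = P(T ≥ 1.9104) ≈ 0.0377
Since p ≈ 0.0377 > α = 0.01, fail to reject H0; the data do not provide sufficient evidence against H0.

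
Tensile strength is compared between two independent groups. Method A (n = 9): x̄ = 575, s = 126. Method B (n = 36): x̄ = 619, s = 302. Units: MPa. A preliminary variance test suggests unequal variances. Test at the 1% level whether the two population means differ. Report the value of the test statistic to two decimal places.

Let group 1 = method A, group 2 = method B. H0: μ_1 = μ_2; H1: μ_1 ≠ μ_2 (Welch's two-sample t-test, two-sided).
t = (x̄_1 − x̄_2)/√(s_1²/n_1 + s_2²/n_2) = (575 − 619)/√(126²/9 + 302²/36) = -0.67
Welch–Satterthwaite df ≈ 32.27
Two-sided p-value ≈ 0.5069
Since p ≈ 0.5069 > α = 0.01, fail to reject H0; the evidence is not statistically significant.

-0.67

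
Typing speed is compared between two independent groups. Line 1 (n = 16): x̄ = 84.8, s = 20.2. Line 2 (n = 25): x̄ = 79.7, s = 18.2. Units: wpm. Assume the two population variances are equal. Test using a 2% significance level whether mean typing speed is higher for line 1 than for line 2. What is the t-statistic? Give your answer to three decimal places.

Let group 1 = line 1, group 2 = line 2. H0: μ_1 = μ_2; H1: μ_1 > μ_2 (two-sample pooled-variance t-test, right-tailed).
s_p² = [(16−1)·20.2² + (25−1)·18.2²]/(16+25−2) = 360.778
t = (84.8 − 79.7)/√[360.778·(1/16 + 1/25)] = 0.839
df = n₁ + n₂ − 2 = 39
p-value = P(T ≥ 0.839) ≈ 0.2034
Since p ≈ 0.2034 > α = 0.02, fail to reject H0; the data do not provide sufficient evidence against H0.

0.839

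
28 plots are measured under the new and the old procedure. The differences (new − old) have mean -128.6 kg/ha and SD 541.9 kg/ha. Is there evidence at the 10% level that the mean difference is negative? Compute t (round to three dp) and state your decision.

H0: μ_d = 0; H1: μ_d < 0 (paired t-test on the differences, left-tailed).
t = d̄/(s_d/√n) = -128.6/(541.9/√28) = -1.256
df = n − 1 = 27
p-value = P(T ≤ -1.256) ≈ 0.110
Since p ≈ 0.110 > α = 0.1, fail to reject H0; the evidence is not statistically significant.

t = -1.256; fail to reject H0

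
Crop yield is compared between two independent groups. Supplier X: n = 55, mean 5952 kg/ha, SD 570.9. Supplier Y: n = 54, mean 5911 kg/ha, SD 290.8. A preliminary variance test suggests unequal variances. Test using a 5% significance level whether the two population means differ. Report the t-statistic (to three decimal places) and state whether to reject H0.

t = 0.474; fail to reject H0

Let group 1 = supplier X, group 2 = supplier Y. H0: μ_1 = μ_2; H1: μ_1 ≠ μ_2 (Welch's two-sample t-test, two-sided).
t = (x̄_1 − x̄_2)/√(s_1²/n_1 + s_2²/n_2) = (5952 − 5911)/√(570.9²/55 + 290.8²/54) = 0.474
Welch–Satterthwaite df ≈ 80.58
Two-sided p-value ≈ 0.637
Since p ≈ 0.637 > α = 0.05, fail to reject H0; the evidence is not statistically significant.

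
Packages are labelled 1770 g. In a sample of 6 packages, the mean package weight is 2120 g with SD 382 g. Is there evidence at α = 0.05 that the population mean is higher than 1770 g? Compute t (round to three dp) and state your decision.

H0: μ = 1770; H1: μ > 1770 (one-sample t-test, right-tailed).
t = (x̄ − μ₀)/(s/√n) = (2120 − 1770)/(382/√6) = 2.244
df = n − 1 = 5
p-value = P(T ≥ 2.244) ≈ 0.0374
Since p ≈ 0.0374 < α = 0.05, reject H0; the evidence is statistically significant.

t = 2.244; reject H0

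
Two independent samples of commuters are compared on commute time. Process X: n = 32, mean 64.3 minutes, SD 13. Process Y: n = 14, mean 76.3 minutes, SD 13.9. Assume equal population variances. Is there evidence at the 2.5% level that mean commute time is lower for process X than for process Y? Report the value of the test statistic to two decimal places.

Let group 1 = process X, group 2 = process Y. H0: μ_1 = μ_2; H1: μ_1 < μ_2 (two-sample pooled-variance t-test, left-tailed).
s_p² = [(32−1)·13² + (14−1)·13.9²]/(32+14−2) = 176.153
t = (64.3 − 76.3)/√[176.153·(1/32 + 1/14)] = -2.82
df = n₁ + n₂ − 2 = 44
p-value = P(T ≤ -2.82) ≈ 0.004
Since p ≈ 0.004 < α = 0.025, reject H0; the data support H1.

-2.82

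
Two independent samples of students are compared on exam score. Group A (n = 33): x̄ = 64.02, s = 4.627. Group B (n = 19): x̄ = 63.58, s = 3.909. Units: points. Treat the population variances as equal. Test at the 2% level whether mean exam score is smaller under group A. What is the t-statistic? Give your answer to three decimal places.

Let group 1 = group A, group 2 = group B. H0: μ_1 = μ_2; H1: μ_1 < μ_2 (two-sample pooled-variance t-test, left-tailed).
s_p² = [(33−1)·4.627² + (19−1)·3.909²]/(33+19−2) = 19.2027
t = (64.02 − 63.58)/√[19.2027·(1/33 + 1/19)] = 0.349
df = n₁ + n₂ − 2 = 50
p-value = P(T ≤ 0.349) ≈ 0.6356
Since p ≈ 0.6356 > α = 0.02, fail to reject H0; the data do not provide sufficient evidence against H0.

0.349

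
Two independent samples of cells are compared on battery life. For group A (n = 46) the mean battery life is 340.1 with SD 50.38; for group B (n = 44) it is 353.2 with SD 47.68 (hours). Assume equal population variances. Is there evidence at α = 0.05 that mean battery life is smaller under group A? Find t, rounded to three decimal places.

Let group 1 = group A, group 2 = group B. H0: μ_1 = μ_2; H1: μ_1 < μ_2 (two-sample pooled-variance t-test, left-tailed).
s_p² = [(46−1)·50.38² + (44−1)·47.68²]/(46+44−2) = 2408.77
t = (340.1 − 353.2)/√[2408.77·(1/46 + 1/44)] = -1.266
df = n₁ + n₂ − 2 = 88
p-value = P(T ≤ -1.266) ≈ 0.104
Since p ≈ 0.104 > α = 0.05, fail to reject H0; the evidence is not statistically significant.

-1.266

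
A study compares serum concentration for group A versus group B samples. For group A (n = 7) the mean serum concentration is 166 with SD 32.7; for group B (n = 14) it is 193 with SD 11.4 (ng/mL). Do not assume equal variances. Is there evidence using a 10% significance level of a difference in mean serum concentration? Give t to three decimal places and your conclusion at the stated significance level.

Let group 1 = group A, group 2 = group B. H0: μ_1 = μ_2; H1: μ_1 ≠ μ_2 (Welch's two-sample t-test, two-sided).
t = (x̄_1 − x̄_2)/√(s_1²/n_1 + s_2²/n_2) = (166 − 193)/√(32.7²/7 + 11.4²/14) = -2.121
Welch–Satterthwaite df ≈ 6.74
Two-sided p-value ≈ 0.073
Since p ≈ 0.073 < α = 0.1, reject H0; the evidence is statistically significant.

t = -2.121; reject H0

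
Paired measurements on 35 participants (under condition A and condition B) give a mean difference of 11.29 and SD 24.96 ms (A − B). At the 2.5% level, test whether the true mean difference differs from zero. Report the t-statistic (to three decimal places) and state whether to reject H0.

H0: μ_d = 0; H1: μ_d ≠ 0 (paired t-test on the differences, two-sided).
t = d̄/(s_d/√n) = 11.29/(24.96/√35) = 2.676
df = n − 1 = 34
Two-sided p-value ≈ 0.011
Since p ≈ 0.011 < α = 0.025, reject H0; the data support H1.

t = 2.676; reject H0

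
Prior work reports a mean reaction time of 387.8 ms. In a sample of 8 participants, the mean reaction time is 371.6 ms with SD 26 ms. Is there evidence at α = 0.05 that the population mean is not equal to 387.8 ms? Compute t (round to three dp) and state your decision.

t = -1.762; fail to reject H0

H0: μ = 387.8; H1: μ ≠ 387.8 (one-sample t-test, two-sided).
t = (x̄ − μ₀)/(s/√n) = (371.6 − 387.8)/(26/√8) = -1.762
df = n − 1 = 7
Two-sided p-value ≈ 0.1214
Since p ≈ 0.1214 > α = 0.05, fail to reject H0; the evidence is not statistically significant.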